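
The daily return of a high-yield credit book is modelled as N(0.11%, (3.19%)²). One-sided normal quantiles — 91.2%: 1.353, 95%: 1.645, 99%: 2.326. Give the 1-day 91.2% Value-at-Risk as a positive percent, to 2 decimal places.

4.21%

VaR = −μ + z·σ = −(0.11%) + 1.353 × 3.19% = 4.206%.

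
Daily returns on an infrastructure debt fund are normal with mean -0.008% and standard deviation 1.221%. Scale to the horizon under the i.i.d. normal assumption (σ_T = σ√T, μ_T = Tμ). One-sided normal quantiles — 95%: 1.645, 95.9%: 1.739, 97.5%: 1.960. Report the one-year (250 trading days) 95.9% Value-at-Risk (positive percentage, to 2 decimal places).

35.57%

σ_{250d} = 1.221% × √250 = 19.306%; μ_{250d} = 250 × -0.008% = -2.000%.
VaR = −(-2.000%) + 1.739 × 19.306% = 35.573%.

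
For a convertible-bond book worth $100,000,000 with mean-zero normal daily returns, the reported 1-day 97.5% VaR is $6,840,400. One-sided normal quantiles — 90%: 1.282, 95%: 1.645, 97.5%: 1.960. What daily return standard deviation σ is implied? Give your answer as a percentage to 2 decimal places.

VaR as a fraction: $6,840,400 / $100,000,000 = 6.840%.
σ = VaR / z = 6.840% / 1.960 = 3.490%.

3.49%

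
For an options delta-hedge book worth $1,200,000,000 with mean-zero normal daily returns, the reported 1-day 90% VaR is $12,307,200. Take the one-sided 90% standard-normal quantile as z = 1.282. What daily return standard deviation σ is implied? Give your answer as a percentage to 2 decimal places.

VaR as a fraction: $12,307,200 / $1,200,000,000 = 1.026%.
σ = VaR / z = 1.026% / 1.282 = 0.800%.

0.80%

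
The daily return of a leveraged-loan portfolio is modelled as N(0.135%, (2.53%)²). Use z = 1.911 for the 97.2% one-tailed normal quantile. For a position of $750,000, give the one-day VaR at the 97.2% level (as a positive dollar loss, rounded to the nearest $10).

VaR = −μ + z·σ = −(0.135%) + 1.911 × 2.53% = 4.700%.
On $750,000: 0.04700 × $750,000 = $35,250.

$35,250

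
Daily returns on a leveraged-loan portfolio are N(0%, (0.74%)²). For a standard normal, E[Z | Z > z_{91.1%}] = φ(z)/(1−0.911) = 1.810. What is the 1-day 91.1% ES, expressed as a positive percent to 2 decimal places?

1.34%

ES = 0.74% × 1.810 = 1.339%.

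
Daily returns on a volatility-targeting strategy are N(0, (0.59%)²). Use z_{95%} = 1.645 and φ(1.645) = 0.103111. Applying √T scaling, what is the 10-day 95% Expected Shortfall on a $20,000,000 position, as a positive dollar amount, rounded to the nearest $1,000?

σ_{10d} = 0.59% × √10 = 1.866%.
ES multiplier = φ(z)/(1−α) = 0.103111/0.05 = 2.062.
ES = 1.866% × 2.062 = 3.848%; on $20,000,000: $769,600.

$770,000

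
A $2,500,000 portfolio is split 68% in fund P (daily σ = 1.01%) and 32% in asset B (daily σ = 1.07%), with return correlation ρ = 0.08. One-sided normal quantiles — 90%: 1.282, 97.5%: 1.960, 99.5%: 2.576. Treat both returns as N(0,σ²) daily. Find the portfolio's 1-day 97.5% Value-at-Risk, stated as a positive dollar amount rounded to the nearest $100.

σ_p² = 0.68²·1.01² + 0.32²·1.07² + 2·0.08·0.68·0.32·1.01·1.07 = 0.6266 (%²).
σ_p = √0.6266 = 0.792%.
VaR = 1.960 × 0.792% = 1.552%; on $2,500,000 that is $38,800.

$38,800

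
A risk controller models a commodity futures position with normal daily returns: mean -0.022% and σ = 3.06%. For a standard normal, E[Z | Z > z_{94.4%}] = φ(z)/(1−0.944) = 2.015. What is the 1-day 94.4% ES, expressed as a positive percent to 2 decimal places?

ES = −(-0.022%) + 3.06% × 2.015 = 6.188%.

6.19%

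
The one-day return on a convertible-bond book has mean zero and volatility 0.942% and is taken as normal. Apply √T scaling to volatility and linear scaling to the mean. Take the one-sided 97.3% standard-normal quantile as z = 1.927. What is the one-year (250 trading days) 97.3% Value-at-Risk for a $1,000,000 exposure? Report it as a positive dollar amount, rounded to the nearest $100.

$287,000

σ_{250d} = 0.942% × √250 = 14.894%.
VaR = 1.927 × 14.894% = 28.701%.
On $1,000,000: 0.28701 × $1,000,000 = $287,010.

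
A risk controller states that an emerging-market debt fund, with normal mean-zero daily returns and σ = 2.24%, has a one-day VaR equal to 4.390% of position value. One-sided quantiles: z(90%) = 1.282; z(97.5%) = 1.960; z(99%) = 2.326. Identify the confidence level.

97.5%

Implied z = VaR/σ = 4.390 / 2.24 = 1.960.
This matches z(97.5%) = 1.960.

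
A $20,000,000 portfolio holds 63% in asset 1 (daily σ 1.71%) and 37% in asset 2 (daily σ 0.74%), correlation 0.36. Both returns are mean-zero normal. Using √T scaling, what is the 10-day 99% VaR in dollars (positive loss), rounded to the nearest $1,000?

$1,770,000

σ_p = √(0.63²·1.71² + 0.37²·0.74² + 2·0.36·0.63·0.37·1.71·0.74) = 1.203%.
σ_{10d} = 1.203% × √10 = 3.804%.
z(99%) = 2.326.
VaR = 2.326 × 3.804% = 8.848%; on $20,000,000 that is $1,769,600.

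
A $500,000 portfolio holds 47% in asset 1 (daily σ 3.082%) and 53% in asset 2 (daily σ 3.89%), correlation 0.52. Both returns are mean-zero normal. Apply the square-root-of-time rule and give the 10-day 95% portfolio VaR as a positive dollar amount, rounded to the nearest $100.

$80,000

σ_p = √(0.47²·3.082² + 0.53²·3.89² + 2·0.52·0.47·0.53·3.082·3.89) = 3.075%.
σ_{10d} = 3.075% × √10 = 9.724%.
z(95%) = 1.645.
VaR = 1.645 × 9.724% = 15.996%; on $500,000 that is $79,980.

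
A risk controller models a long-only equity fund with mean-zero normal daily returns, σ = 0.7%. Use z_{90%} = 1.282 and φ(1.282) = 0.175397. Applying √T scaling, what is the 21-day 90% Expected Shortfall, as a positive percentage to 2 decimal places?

5.63%

σ_{21d} = 0.7% × √21 = 3.208%.
ES multiplier = φ(z)/(1−α) = 0.175397/0.1 = 1.754.
ES = 3.208% × 1.754 = 5.627%.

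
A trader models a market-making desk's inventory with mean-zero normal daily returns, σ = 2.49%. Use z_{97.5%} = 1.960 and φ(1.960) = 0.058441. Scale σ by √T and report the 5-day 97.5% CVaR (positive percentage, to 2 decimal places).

13.02%

σ_{5d} = 2.49% × √5 = 5.568%.
ES multiplier = φ(z)/(1−α) = 0.058441/0.025 = 2.338.
ES = 5.568% × 2.338 = 13.018%.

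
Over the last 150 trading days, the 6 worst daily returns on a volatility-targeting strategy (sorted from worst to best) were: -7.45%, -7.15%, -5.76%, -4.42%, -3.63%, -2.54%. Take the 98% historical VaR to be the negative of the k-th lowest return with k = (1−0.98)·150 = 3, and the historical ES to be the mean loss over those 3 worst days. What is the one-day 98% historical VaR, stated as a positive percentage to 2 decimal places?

k = 3; the 3rd lowest return is -5.76%, so VaR = 5.76%.

5.76%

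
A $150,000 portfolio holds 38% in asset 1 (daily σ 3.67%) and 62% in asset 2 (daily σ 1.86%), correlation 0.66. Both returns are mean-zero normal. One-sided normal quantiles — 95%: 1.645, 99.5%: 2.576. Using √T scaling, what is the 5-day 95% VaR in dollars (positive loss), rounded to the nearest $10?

σ_p = √(0.38²·3.67² + 0.62²·1.86² + 2·0.66·0.38·0.62·3.67·1.86) = 2.323%.
σ_{5d} = 2.323% × √5 = 5.194%.
VaR = 1.645 × 5.194% = 8.544%; on $150,000 that is $12,816.

$12,820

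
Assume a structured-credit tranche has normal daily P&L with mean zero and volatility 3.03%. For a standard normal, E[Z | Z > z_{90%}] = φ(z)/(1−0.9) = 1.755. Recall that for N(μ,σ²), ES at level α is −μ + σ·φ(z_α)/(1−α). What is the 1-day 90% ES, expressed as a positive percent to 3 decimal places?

5.318%

ES = 3.03% × 1.755 = 5.318%.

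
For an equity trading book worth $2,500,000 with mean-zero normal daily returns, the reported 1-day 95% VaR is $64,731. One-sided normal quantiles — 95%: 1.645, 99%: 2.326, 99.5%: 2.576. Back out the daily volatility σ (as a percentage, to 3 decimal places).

1.574%

VaR as a fraction: $64,731 / $2,500,000 = 2.589%.
σ = VaR / z = 2.589% / 1.645 = 1.574%.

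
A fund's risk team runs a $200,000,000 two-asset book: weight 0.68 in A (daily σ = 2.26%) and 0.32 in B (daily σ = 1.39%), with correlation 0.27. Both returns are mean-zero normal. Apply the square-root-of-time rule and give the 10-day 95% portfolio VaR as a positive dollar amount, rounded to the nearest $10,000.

$17,800,000

σ_p = √(0.68²·2.26² + 0.32²·1.39² + 2·0.27·0.68·0.32·2.26·1.39) = 1.711%.
σ_{10d} = 1.711% × √10 = 5.411%.
z(95%) = 1.645.
VaR = 1.645 × 5.411% = 8.901%; on $200,000,000 that is $17,802,000.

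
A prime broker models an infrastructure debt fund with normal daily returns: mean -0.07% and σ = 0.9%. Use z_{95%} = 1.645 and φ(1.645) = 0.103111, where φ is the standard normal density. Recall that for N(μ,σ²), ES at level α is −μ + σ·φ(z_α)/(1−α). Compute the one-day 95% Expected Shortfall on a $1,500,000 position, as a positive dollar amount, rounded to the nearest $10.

$28,890

Tail multiplier: φ(z)/(1−α) = 0.103111 / 0.05 = 2.062.
ES = −(-0.07%) + 0.9% × 2.062 = 1.926%.
On $1,500,000: 0.01926 × $1,500,000 = $28,890.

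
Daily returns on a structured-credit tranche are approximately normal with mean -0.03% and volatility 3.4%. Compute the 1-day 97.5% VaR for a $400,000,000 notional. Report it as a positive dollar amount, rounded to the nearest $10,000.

$26,780,000

At 97.5% one-sided, z = 1.960.
VaR = −μ + z·σ = −(-0.03%) + 1.960 × 3.4% = 6.694%.
On $400,000,000: 0.06694 × $400,000,000 = $26,776,000.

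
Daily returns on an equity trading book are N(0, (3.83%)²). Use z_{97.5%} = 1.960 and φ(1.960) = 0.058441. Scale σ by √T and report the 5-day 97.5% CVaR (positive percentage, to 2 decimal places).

20.02%

σ_{5d} = 3.83% × √5 = 8.564%.
ES multiplier = φ(z)/(1−α) = 0.058441/0.025 = 2.338.
ES = 8.564% × 2.338 = 20.023%.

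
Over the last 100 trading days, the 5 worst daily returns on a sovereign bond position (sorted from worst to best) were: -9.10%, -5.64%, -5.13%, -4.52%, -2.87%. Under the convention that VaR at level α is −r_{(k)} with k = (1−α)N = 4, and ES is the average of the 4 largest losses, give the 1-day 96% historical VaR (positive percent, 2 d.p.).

4.52%

k = 4; the 4th lowest return is -4.52%, so VaR = 4.52%.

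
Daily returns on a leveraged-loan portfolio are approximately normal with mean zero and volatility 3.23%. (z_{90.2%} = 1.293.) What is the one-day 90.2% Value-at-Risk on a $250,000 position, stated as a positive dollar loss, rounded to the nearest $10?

VaR = z·σ = 1.293 × 3.23% = 4.176%.
On $250,000: 0.04176 × $250,000 = $10,440.

$10,440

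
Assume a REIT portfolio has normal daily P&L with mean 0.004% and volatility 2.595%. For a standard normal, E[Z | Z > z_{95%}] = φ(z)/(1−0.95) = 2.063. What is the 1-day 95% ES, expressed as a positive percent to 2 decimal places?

ES = −(0.004%) + 2.595% × 2.063 = 5.349%.

5.35%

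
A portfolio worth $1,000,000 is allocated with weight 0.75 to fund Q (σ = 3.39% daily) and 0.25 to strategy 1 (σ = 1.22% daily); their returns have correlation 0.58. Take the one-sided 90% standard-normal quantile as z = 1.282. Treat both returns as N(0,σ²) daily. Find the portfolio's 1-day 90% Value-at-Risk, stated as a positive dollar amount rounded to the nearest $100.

$35,000

σ_p² = 0.75²·3.39² + 0.25²·1.22² + 2·0.58·0.75·0.25·3.39·1.22 = 7.4569 (%²).
σ_p = √7.4569 = 2.731%.
VaR = 1.282 × 2.731% = 3.501%; on $1,000,000 that is $35,010.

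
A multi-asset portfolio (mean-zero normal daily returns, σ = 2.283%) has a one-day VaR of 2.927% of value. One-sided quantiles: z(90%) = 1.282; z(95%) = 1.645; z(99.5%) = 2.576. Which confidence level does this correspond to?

Implied z = VaR/σ = 2.927 / 2.283 = 1.282.
This matches z(90%) = 1.282.

90%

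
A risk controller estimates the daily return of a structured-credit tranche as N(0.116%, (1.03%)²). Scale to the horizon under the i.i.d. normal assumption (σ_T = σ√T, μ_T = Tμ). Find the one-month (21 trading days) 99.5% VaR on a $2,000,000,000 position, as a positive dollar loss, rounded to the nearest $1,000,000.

$194,000,000

At 99.5%, z = 2.576.
σ_{21d} = 1.03% × √21 = 4.720%; μ_{21d} = 21 × 0.116% = 2.436%.
VaR = −(2.436%) + 2.576 × 4.720% = 9.723%.
On $2,000,000,000: 0.09723 × $2,000,000,000 = $194,460,000.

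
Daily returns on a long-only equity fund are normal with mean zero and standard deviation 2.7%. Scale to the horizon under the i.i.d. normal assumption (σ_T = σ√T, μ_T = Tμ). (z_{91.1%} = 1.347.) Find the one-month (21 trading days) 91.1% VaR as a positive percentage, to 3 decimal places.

16.666%

σ_{21d} = 2.7% × √21 = 12.373%.
VaR = 1.347 × 12.373% = 16.666%.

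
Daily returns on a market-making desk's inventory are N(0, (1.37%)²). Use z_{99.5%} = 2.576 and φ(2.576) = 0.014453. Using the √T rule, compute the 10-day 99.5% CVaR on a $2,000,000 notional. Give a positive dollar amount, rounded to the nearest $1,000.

$250,000

σ_{10d} = 1.37% × √10 = 4.332%.
ES multiplier = φ(z)/(1−α) = 0.014453/0.005 = 2.891.
ES = 4.332% × 2.891 = 12.524%; on $2,000,000: $250,480.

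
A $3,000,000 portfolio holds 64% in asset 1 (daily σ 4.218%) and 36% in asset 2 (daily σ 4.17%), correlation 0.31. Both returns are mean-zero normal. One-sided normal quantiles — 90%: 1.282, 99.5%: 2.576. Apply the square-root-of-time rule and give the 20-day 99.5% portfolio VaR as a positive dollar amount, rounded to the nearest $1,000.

σ_p = √(0.64²·4.218² + 0.36²·4.17² + 2·0.31·0.64·0.36·4.218·4.17) = 3.472%.
σ_{20d} = 3.472% × √20 = 15.527%.
VaR = 2.576 × 15.527% = 39.998%; on $3,000,000 that is $1,199,940.

$1,200,000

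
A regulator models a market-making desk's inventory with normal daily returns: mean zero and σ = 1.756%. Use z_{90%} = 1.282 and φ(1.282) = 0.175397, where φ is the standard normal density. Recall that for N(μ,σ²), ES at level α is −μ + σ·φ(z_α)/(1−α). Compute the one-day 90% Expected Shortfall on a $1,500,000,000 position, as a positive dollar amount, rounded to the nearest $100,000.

$46,200,000

Tail multiplier: φ(z)/(1−α) = 0.175397 / 0.1 = 1.754.
ES = 1.756% × 1.754 = 3.080%.
On $1,500,000,000: 0.03080 × $1,500,000,000 = $46,200,000.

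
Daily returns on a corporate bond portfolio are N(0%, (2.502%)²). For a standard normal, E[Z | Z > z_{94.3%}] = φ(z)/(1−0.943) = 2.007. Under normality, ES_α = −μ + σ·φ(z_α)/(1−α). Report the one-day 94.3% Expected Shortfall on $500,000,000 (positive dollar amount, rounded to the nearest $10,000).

ES = 2.502% × 2.007 = 5.022%.
On $500,000,000: 0.05022 × $500,000,000 = $25,110,000.

$25,110,000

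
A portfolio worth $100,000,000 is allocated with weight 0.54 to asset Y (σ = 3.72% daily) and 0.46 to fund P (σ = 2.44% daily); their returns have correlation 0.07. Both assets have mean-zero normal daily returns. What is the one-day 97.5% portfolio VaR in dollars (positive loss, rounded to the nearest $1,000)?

σ_p² = 0.54²·3.72² + 0.46²·2.44² + 2·0.07·0.54·0.46·3.72·2.44 = 5.6107 (%²).
σ_p = √5.6107 = 2.369%.
At 97.5%, z = 1.960.
VaR = 1.960 × 2.369% = 4.643%; on $100,000,000 that is $4,643,000.

$4,643,000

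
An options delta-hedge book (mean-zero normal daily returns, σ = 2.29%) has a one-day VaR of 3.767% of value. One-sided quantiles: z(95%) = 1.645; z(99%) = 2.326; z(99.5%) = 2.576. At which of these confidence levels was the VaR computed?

95%

Implied z = VaR/σ = 3.767 / 2.29 = 1.645.
This matches z(95%) = 1.645.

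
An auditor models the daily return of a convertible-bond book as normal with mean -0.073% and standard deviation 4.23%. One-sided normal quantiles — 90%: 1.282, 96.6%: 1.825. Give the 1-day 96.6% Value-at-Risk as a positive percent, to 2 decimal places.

VaR = −μ + z·σ = −(-0.073%) + 1.825 × 4.23% = 7.793%.

7.79%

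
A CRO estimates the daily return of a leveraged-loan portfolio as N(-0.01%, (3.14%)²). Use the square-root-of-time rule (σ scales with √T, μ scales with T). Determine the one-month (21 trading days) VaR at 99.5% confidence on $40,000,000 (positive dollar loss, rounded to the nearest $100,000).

$14,900,000

At 99.5%, z = 2.576.
σ_{21d} = 3.14% × √21 = 14.389%; μ_{21d} = 21 × -0.01% = -0.210%.
VaR = −(-0.210%) + 2.576 × 14.389% = 37.276%.
On $40,000,000: 0.37276 × $40,000,000 = $14,910,400.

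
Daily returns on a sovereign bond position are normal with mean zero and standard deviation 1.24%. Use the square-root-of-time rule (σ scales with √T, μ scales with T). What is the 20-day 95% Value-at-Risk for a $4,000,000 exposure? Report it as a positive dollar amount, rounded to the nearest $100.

$364,900

At 95%, z = 1.645.
σ_{20d} = 1.24% × √20 = 5.545%.
VaR = 1.645 × 5.545% = 9.122%.
On $4,000,000: 0.09122 × $4,000,000 = $364,880.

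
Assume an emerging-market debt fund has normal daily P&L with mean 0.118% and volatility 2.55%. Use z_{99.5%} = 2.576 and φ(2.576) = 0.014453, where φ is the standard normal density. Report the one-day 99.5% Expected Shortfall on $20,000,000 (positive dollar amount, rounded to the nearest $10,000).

Tail multiplier: φ(z)/(1−α) = 0.014453 / 0.005 = 2.891.
ES = −(0.118%) + 2.55% × 2.891 = 7.254%.
On $20,000,000: 0.07254 × $20,000,000 = $1,450,800.

$1,450,000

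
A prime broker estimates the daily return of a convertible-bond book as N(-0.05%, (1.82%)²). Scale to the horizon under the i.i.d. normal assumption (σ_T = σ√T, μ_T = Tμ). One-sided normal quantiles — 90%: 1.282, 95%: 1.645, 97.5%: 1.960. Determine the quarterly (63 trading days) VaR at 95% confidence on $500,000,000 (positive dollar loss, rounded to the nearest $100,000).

σ_{63d} = 1.82% × √63 = 14.446%; μ_{63d} = 63 × -0.05% = -3.150%.
VaR = −(-3.150%) + 1.645 × 14.446% = 26.914%.
On $500,000,000: 0.26914 × $500,000,000 = $134,570,000.

$134,600,000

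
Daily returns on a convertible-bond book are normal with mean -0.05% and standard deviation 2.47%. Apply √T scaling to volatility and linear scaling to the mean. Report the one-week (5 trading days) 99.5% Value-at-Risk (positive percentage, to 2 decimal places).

At 99.5%, z = 2.576.
σ_{5d} = 2.47% × √5 = 5.523%; μ_{5d} = 5 × -0.05% = -0.250%.
VaR = −(-0.250%) + 2.576 × 5.523% = 14.477%.

14.48%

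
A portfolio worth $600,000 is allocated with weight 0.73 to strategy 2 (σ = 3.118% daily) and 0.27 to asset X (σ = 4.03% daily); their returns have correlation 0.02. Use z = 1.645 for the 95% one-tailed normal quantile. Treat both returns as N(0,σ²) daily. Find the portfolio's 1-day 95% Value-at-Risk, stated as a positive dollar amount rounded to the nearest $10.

σ_p² = 0.73²·3.118² + 0.27²·4.03² + 2·0.02·0.73·0.27·3.118·4.03 = 6.4638 (%²).
σ_p = √6.4638 = 2.542%.
VaR = 1.645 × 2.542% = 4.182%; on $600,000 that is $25,092.

$25,090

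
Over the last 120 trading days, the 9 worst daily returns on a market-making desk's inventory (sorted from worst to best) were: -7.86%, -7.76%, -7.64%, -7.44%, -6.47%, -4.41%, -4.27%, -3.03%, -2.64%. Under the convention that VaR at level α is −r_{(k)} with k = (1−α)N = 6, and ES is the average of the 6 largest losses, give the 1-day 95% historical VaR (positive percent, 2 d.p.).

4.41%

k = 6; the 6th lowest return is -4.41%, so VaR = 4.41%.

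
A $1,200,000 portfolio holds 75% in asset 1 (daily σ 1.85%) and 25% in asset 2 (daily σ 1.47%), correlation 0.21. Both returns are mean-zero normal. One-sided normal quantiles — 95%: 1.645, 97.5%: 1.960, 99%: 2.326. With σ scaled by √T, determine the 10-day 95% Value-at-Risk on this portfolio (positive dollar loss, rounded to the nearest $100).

$94,100

σ_p = √(0.75²·1.85² + 0.25²·1.47² + 2·0.21·0.75·0.25·1.85·1.47) = 1.508%.
σ_{10d} = 1.508% × √10 = 4.769%.
VaR = 1.645 × 4.769% = 7.845%; on $1,200,000 that is $94,140.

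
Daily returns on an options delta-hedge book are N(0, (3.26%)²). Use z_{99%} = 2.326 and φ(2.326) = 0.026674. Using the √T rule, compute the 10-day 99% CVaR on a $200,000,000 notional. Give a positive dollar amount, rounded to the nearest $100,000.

$55,000,000

σ_{10d} = 3.26% × √10 = 10.309%.
ES multiplier = φ(z)/(1−α) = 0.026674/0.01 = 2.667.
ES = 10.309% × 2.667 = 27.494%; on $200,000,000: $54,988,000.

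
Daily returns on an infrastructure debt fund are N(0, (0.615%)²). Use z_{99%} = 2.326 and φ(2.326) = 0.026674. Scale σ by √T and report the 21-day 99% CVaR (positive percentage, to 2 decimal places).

7.52%

σ_{21d} = 0.615% × √21 = 2.818%.
ES multiplier = φ(z)/(1−α) = 0.026674/0.01 = 2.667.
ES = 2.818% × 2.667 = 7.516%.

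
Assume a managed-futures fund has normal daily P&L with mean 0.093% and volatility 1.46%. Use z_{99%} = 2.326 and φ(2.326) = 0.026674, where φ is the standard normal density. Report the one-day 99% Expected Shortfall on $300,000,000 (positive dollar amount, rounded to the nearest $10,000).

$11,400,000

Tail multiplier: φ(z)/(1−α) = 0.026674 / 0.01 = 2.667.
ES = −(0.093%) + 1.46% × 2.667 = 3.801%.
On $300,000,000: 0.03801 × $300,000,000 = $11,403,000.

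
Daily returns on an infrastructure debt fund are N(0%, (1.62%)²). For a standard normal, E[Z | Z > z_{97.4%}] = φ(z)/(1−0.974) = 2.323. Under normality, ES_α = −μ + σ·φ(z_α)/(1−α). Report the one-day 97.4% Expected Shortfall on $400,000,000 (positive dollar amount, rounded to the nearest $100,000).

ES = 1.62% × 2.323 = 3.763%.
On $400,000,000: 0.03763 × $400,000,000 = $15,052,000.

$15,100,000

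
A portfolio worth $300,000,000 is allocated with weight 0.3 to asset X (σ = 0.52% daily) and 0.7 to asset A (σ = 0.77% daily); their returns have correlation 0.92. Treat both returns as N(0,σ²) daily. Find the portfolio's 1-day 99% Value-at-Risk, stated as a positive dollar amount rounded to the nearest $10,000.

$4,780,000

σ_p² = 0.3²·0.52² + 0.7²·0.77² + 2·0.92·0.3·0.7·0.52·0.77 = 0.4696 (%²).
σ_p = √0.4696 = 0.685%.
At 99%, z = 2.326.
VaR = 2.326 × 0.685% = 1.593%; on $300,000,000 that is $4,779,000.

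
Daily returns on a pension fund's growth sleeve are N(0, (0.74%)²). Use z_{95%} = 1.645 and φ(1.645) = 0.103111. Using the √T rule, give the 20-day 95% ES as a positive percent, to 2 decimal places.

6.82%

σ_{20d} = 0.74% × √20 = 3.309%.
ES multiplier = φ(z)/(1−α) = 0.103111/0.05 = 2.062.
ES = 3.309% × 2.062 = 6.823%.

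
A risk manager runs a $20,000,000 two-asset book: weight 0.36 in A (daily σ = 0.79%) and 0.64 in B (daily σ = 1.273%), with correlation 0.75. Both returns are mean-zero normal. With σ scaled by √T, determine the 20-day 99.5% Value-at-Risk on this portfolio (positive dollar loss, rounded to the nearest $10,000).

$2,410,000

σ_p = √(0.36²·0.79² + 0.64²·1.273² + 2·0.75·0.36·0.64·0.79·1.273) = 1.045%.
σ_{20d} = 1.045% × √20 = 4.673%.
z(99.5%) = 2.576.
VaR = 2.576 × 4.673% = 12.038%; on $20,000,000 that is $2,407,600.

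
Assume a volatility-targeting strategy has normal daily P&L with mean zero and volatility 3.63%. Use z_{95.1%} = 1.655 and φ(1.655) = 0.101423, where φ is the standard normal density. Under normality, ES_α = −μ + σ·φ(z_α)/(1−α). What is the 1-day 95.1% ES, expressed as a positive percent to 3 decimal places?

Tail multiplier: φ(z)/(1−α) = 0.101423 / 0.049 = 2.070.
ES = 3.63% × 2.070 = 7.514%.

7.514%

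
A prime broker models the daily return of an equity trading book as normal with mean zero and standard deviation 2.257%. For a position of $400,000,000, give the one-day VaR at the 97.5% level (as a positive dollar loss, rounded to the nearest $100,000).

At 97.5% one-sided, z = 1.960.
VaR = z·σ = 1.960 × 2.257% = 4.424%.
On $400,000,000: 0.04424 × $400,000,000 = $17,696,000.

$17,700,000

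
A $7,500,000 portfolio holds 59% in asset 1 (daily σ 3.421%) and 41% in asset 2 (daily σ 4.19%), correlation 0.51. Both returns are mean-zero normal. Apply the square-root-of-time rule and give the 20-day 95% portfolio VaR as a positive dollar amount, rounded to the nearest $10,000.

σ_p = √(0.59²·3.421² + 0.41²·4.19² + 2·0.51·0.59·0.41·3.421·4.19) = 3.250%.
σ_{20d} = 3.250% × √20 = 14.534%.
z(95%) = 1.645.
VaR = 1.645 × 14.534% = 23.908%; on $7,500,000 that is $1,793,100.

$1,790,000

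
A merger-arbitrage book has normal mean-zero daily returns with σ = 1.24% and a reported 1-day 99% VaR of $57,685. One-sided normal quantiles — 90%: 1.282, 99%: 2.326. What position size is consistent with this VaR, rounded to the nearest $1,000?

$2,000,000

VaR as a fraction of value: z·σ = 2.326 × 1.24% = 2.88424%.
Position = $57,685 / 0.0288424 = $2,000,007.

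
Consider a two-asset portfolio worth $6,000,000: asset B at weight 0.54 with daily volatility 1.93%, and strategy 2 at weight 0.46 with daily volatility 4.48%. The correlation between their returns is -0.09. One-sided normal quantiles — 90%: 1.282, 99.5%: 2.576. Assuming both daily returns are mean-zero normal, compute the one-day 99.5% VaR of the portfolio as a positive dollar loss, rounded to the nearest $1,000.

$344,000

σ_p² = 0.54²·1.93² + 0.46²·4.48² + 2·-0.09·0.54·0.46·1.93·4.48 = 4.9465 (%²).
σ_p = √4.9465 = 2.224%.
VaR = 2.576 × 2.224% = 5.729%; on $6,000,000 that is $343,740.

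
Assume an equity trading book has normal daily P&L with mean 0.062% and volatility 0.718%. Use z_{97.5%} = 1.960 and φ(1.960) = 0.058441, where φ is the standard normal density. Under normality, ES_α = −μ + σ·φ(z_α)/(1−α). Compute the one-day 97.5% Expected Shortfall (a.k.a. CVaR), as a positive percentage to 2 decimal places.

Tail multiplier: φ(z)/(1−α) = 0.058441 / 0.025 = 2.338.
ES = −(0.062%) + 0.718% × 2.338 = 1.617%.

1.62%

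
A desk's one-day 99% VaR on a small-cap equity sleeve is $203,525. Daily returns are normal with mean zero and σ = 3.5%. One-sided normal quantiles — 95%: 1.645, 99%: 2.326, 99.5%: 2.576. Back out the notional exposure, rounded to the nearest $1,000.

VaR as a fraction of value: z·σ = 2.326 × 3.5% = 8.141%.
Position = $203,525 / 0.08141 = $2,500,000.

$2,500,000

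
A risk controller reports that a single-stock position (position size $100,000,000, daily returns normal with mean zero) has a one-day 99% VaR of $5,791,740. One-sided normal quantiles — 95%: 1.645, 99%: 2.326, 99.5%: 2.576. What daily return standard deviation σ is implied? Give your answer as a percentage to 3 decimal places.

2.490%

VaR as a fraction: $5,791,740 / $100,000,000 = 5.792%.
σ = VaR / z = 5.792% / 2.326 = 2.490%.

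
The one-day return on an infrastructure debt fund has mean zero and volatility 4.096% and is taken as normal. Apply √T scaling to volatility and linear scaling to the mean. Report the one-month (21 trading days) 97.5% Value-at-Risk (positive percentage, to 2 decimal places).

At 97.5%, z = 1.960.
σ_{21d} = 4.096% × √21 = 18.770%.
VaR = 1.960 × 18.770% = 36.789%.

36.79%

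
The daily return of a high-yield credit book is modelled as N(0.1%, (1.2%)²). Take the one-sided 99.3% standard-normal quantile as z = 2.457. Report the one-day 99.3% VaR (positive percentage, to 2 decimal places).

VaR = −μ + z·σ = −(0.1%) + 2.457 × 1.2% = 2.848%.

2.85%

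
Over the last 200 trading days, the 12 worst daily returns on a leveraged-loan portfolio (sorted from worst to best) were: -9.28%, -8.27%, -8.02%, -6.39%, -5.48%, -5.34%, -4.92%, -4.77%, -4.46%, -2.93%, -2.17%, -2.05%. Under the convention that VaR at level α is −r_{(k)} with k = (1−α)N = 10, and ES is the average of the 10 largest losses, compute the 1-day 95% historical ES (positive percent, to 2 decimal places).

The 10 worst returns sum to -59.86%.
ES = −(-59.86%) / 10 = 5.986% ≈ 5.99%.

5.99%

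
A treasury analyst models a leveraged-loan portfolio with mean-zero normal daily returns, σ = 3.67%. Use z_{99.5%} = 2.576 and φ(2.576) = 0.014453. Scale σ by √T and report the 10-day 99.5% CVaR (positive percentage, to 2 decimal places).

σ_{10d} = 3.67% × √10 = 11.606%.
ES multiplier = φ(z)/(1−α) = 0.014453/0.005 = 2.891.
ES = 11.606% × 2.891 = 33.553%.

33.55%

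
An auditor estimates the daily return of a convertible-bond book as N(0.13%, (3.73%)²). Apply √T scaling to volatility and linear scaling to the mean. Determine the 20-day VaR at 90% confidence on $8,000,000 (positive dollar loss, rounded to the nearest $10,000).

$1,500,000

At 90%, z = 1.282.
σ_{20d} = 3.73% × √20 = 16.681%; μ_{20d} = 20 × 0.13% = 2.600%.
VaR = −(2.600%) + 1.282 × 16.681% = 18.785%.
On $8,000,000: 0.18785 × $8,000,000 = $1,502,800.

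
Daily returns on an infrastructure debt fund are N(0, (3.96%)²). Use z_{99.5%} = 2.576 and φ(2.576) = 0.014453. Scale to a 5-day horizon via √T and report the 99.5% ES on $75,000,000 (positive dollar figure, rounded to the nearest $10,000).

σ_{5d} = 3.96% × √5 = 8.855%.
ES multiplier = φ(z)/(1−α) = 0.014453/0.005 = 2.891.
ES = 8.855% × 2.891 = 25.600%; on $75,000,000: $19,200,000.

$19,200,000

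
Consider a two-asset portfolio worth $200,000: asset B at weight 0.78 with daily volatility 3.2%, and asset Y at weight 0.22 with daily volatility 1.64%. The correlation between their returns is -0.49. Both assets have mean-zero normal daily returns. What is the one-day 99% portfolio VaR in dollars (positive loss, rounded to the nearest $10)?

σ_p² = 0.78²·3.2² + 0.22²·1.64² + 2·-0.49·0.78·0.22·3.2·1.64 = 5.4776 (%²).
σ_p = √5.4776 = 2.340%.
At 99%, z = 2.326.
VaR = 2.326 × 2.340% = 5.443%; on $200,000 that is $10,886.

$10,890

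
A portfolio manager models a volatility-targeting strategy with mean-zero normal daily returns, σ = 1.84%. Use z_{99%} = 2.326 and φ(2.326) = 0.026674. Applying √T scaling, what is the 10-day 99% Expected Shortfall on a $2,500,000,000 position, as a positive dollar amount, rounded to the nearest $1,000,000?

σ_{10d} = 1.84% × √10 = 5.819%.
ES multiplier = φ(z)/(1−α) = 0.026674/0.01 = 2.667.
ES = 5.819% × 2.667 = 15.519%; on $2,500,000,000: $387,975,000.

$388,000,000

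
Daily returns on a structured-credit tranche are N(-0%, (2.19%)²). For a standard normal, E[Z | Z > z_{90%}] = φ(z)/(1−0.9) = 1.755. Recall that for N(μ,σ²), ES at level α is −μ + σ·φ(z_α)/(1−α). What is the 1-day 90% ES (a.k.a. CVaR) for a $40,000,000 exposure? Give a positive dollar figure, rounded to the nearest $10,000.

$1,540,000

ES = 2.19% × 1.755 = 3.843%.
On $40,000,000: 0.03843 × $40,000,000 = $1,537,200.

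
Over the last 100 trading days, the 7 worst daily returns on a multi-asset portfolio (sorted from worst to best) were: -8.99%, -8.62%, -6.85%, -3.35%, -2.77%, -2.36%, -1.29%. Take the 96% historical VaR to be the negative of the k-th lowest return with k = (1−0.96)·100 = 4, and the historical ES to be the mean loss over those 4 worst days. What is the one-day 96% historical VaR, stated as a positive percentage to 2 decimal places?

3.35%

k = 4; the 4th lowest return is -3.35%, so VaR = 3.35%.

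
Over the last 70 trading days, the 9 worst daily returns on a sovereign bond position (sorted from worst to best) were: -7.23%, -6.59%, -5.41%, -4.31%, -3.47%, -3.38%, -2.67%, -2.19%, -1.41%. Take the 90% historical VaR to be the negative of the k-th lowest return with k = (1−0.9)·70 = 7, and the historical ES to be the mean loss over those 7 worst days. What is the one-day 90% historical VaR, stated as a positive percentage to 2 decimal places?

2.67%

k = 7; the 7th lowest return is -2.67%, so VaR = 2.67%.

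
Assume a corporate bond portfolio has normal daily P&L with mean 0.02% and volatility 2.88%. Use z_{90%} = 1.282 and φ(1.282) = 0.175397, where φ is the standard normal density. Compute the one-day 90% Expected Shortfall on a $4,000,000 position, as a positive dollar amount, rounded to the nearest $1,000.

$201,000

Tail multiplier: φ(z)/(1−α) = 0.175397 / 0.1 = 1.754.
ES = −(0.02%) + 2.88% × 1.754 = 5.032%.
On $4,000,000: 0.05032 × $4,000,000 = $201,280.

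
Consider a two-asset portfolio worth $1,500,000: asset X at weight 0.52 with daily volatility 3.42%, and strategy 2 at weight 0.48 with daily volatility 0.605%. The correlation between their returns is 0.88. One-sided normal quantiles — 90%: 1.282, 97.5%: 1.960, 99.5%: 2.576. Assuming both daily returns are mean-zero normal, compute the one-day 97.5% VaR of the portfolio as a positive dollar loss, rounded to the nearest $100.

σ_p² = 0.52²·3.42² + 0.48²·0.605² + 2·0.88·0.52·0.48·3.42·0.605 = 4.1560 (%²).
σ_p = √4.1560 = 2.039%.
VaR = 1.960 × 2.039% = 3.996%; on $1,500,000 that is $59,940.

$59,900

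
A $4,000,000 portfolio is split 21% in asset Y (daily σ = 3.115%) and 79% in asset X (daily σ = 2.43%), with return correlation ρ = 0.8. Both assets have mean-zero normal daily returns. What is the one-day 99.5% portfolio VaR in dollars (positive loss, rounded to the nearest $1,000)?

$255,000

σ_p² = 0.21²·3.115² + 0.79²·2.43² + 2·0.8·0.21·0.79·3.115·2.43 = 6.1224 (%²).
σ_p = √6.1224 = 2.474%.
At 99.5%, z = 2.576.
VaR = 2.576 × 2.474% = 6.373%; on $4,000,000 that is $254,920.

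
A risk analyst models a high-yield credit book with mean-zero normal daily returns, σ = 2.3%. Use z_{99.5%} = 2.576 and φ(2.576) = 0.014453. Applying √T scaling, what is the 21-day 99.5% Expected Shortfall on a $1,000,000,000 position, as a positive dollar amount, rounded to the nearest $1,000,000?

σ_{21d} = 2.3% × √21 = 10.540%.
ES multiplier = φ(z)/(1−α) = 0.014453/0.005 = 2.891.
ES = 10.540% × 2.891 = 30.471%; on $1,000,000,000: $304,710,000.

$305,000,000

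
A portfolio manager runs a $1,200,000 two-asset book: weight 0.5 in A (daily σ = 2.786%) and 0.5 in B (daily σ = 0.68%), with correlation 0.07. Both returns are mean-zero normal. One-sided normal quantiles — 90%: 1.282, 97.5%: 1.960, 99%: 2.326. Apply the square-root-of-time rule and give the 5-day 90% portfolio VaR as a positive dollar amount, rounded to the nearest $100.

σ_p = √(0.5²·2.786² + 0.5²·0.68² + 2·0.07·0.5·0.5·2.786·0.68) = 1.457%.
σ_{5d} = 1.457% × √5 = 3.258%.
VaR = 1.282 × 3.258% = 4.177%; on $1,200,000 that is $50,124.

$50,100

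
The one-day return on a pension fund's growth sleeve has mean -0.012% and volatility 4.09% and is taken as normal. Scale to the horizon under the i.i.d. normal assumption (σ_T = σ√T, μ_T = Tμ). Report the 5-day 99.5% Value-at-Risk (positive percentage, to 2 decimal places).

23.62%

At 99.5%, z = 2.576.
σ_{5d} = 4.09% × √5 = 9.146%; μ_{5d} = 5 × -0.012% = -0.060%.
VaR = −(-0.060%) + 2.576 × 9.146% = 23.620%.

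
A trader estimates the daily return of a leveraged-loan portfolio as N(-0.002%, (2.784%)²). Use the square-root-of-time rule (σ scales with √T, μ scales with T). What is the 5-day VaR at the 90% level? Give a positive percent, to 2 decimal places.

7.99%

At 90%, z = 1.282.
σ_{5d} = 2.784% × √5 = 6.225%; μ_{5d} = 5 × -0.002% = -0.010%.
VaR = −(-0.010%) + 1.282 × 6.225% = 7.990%.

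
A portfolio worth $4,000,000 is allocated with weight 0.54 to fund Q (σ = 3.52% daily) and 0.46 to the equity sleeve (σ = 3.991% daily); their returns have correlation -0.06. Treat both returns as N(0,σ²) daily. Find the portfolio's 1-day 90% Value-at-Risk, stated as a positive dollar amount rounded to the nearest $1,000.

$131,000

σ_p² = 0.54²·3.52² + 0.46²·3.991² + 2·-0.06·0.54·0.46·3.52·3.991 = 6.5647 (%²).
σ_p = √6.5647 = 2.562%.
At 90%, z = 1.282.
VaR = 1.282 × 2.562% = 3.284%; on $4,000,000 that is $131,360.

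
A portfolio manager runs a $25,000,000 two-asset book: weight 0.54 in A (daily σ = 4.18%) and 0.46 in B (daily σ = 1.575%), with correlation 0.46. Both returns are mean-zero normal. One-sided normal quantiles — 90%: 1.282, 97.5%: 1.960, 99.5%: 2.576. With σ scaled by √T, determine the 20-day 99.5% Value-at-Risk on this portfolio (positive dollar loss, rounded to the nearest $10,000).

$7,690,000

σ_p = √(0.54²·4.18² + 0.46²·1.575² + 2·0.46·0.54·0.46·4.18·1.575) = 2.669%.
σ_{20d} = 2.669% × √20 = 11.936%.
VaR = 2.576 × 11.936% = 30.747%; on $25,000,000 that is $7,686,750.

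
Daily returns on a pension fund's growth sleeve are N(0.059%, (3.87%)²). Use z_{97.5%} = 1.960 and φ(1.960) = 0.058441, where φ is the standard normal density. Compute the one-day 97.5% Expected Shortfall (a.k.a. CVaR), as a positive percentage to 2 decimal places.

Tail multiplier: φ(z)/(1−α) = 0.058441 / 0.025 = 2.338.
ES = −(0.059%) + 3.87% × 2.338 = 8.989%.

8.99%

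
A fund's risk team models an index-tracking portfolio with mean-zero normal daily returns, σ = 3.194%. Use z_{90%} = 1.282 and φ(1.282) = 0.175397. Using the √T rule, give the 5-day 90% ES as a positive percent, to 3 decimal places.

σ_{5d} = 3.194% × √5 = 7.142%.
ES multiplier = φ(z)/(1−α) = 0.175397/0.1 = 1.754.
ES = 7.142% × 1.754 = 12.527%.

12.527%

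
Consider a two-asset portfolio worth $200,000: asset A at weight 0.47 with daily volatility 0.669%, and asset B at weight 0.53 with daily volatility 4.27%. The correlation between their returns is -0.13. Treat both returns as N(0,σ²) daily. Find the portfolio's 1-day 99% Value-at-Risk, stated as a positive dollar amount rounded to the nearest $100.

σ_p² = 0.47²·0.669² + 0.53²·4.27² + 2·-0.13·0.47·0.53·0.669·4.27 = 5.0355 (%²).
σ_p = √5.0355 = 2.244%.
At 99%, z = 2.326.
VaR = 2.326 × 2.244% = 5.220%; on $200,000 that is $10,440.

$10,400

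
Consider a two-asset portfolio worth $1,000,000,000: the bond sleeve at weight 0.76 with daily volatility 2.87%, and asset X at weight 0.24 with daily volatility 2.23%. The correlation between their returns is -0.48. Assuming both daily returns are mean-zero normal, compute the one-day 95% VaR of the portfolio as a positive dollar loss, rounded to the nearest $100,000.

$32,600,000

σ_p² = 0.76²·2.87² + 0.24²·2.23² + 2·-0.48·0.76·0.24·2.87·2.23 = 3.9234 (%²).
σ_p = √3.9234 = 1.981%.
At 95%, z = 1.645.
VaR = 1.645 × 1.981% = 3.259%; on $1,000,000,000 that is $32,590,000.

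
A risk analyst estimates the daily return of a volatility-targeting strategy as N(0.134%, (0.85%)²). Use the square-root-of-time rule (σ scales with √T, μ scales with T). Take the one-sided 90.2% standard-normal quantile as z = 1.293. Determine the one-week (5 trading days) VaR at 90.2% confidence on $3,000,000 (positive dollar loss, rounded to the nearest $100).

σ_{5d} = 0.85% × √5 = 1.901%; μ_{5d} = 5 × 0.134% = 0.670%.
VaR = −(0.670%) + 1.293 × 1.901% = 1.788%.
On $3,000,000: 0.01788 × $3,000,000 = $53,640.

$53,600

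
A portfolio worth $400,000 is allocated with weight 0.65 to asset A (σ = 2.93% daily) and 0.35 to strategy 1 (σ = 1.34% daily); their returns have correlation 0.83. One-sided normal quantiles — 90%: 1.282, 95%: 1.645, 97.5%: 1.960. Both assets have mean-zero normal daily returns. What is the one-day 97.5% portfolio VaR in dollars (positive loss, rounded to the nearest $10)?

$18,100

σ_p² = 0.65²·2.93² + 0.35²·1.34² + 2·0.83·0.65·0.35·2.93·1.34 = 5.3298 (%²).
σ_p = √5.3298 = 2.309%.
VaR = 1.960 × 2.309% = 4.526%; on $400,000 that is $18,104.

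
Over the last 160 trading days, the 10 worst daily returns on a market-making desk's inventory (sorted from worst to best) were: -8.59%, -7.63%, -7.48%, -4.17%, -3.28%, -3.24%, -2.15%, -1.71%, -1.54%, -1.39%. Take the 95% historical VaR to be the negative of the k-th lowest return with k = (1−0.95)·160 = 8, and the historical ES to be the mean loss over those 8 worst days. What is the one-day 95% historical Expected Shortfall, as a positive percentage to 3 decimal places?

4.781%

The 8 worst returns sum to -38.25%.
ES = −(-38.25%) / 8 = 4.78125% ≈ 4.781%.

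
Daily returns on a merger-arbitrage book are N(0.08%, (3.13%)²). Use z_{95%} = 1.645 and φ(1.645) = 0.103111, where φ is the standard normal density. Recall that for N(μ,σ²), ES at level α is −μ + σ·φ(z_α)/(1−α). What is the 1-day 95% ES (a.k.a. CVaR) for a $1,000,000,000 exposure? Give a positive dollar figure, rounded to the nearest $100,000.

Tail multiplier: φ(z)/(1−α) = 0.103111 / 0.05 = 2.062.
ES = −(0.08%) + 3.13% × 2.062 = 6.374%.
On $1,000,000,000: 0.06374 × $1,000,000,000 = $63,740,000.

$63,700,000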